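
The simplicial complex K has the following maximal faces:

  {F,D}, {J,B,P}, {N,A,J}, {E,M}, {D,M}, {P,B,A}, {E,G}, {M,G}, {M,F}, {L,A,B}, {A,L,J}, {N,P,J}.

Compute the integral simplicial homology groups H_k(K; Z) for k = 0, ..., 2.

H_0 = Z^2,  H_1 = Z^3,  H_2 = 0.

We work with the vertex ordering A < B < D < E < F < G < J < L < M < N < P. The simplices of K, each written with vertices in increasing order, are:

  0-simplices (11): A, B, D, E, F, G, J, L, M, N, P
  1-simplices (18): AB, AJ, AL, AN, AP, BJ, BL, BP, DF, DM, EG, EM, FM, GM, JL, JN, JP, NP
  2-simplices (6): ABL, ABP, AJL, AJN, BJP, JNP

giving chain groups C_0 ≅ Z^11, C_1 ≅ Z^18, C_2 ≅ Z^6.

The boundary map ∂_1: C_1 → C_0 is given by ∂[p,q] = [q] − [p]. For instance
  ∂AB = B − A.
The resulting 11×18 matrix has rank 9, and its Smith normal form has invariant factors (1,1,1,1,1,1,1,1,1).

∂_2: C_2 → C_1 maps a triangle to the signed sum of its edges. For instance
  ∂AJN = JN − AN + AJ,
  ∂JNP = NP − JP + JN.
As a 18×6 matrix over Z this has rank 6, with invariant factors (1,1,1,1,1,1).

From H_k ≅ ker(∂_k) / im(∂_{k+1}) we obtain:

  H_0: rank C_0 − rank ∂_1 = 11 − 9 = 2, and the invariant factors of ∂_1 are all 1, so H_0 ≅ Z^2.
  H_1: rank ker ∂_1 − rank ∂_2 = (18 − 9) − 6 = 3, and the invariant factors of ∂_2 are all 1, so H_1 ≅ Z^3.
  H_2: rank ker ∂_2 − rank ∂_3 = (6 − 6) − 0 = 0, and there is no ∂_3, so H_2 ≅ 0.

(K is a triangulation of the disjoint union of a wedge of 2 circles and the cylinder S^1 x I.)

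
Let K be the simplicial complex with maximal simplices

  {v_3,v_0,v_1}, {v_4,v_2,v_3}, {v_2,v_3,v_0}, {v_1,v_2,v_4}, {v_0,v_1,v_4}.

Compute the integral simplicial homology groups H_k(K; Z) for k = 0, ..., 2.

H_0 = Z,  H_1 = Z,  H_2 = 0.

Fix the vertex order v_0 < v_1 < v_2 < v_3 < v_4 and write every simplex with vertices in increasing order. Then dim K = 2 and the simplices of K are:

  0-simplices (5): [v_0], [v_1], [v_2], [v_3], [v_4]
  1-simplices (10): [v_0,v_1], [v_0,v_2], [v_0,v_3], [v_0,v_4], [v_1,v_2], [v_1,v_3], [v_1,v_4], [v_2,v_3], [v_2,v_4], [v_3,v_4]
  2-simplices (5): [v_0,v_1,v_3], [v_0,v_1,v_4], [v_0,v_2,v_3], [v_1,v_2,v_4], [v_2,v_3,v_4]

Hence C_0 ≅ Z^5, C_1 ≅ Z^10, C_2 ≅ Z^5.

The boundary map ∂_1: C_1 → C_0 is given by ∂[p,q] = [q] − [p].
The resulting 5×10 matrix has rank 4, and its Smith normal form has invariant factors (1,1,1,1).

The boundary map ∂_2: C_2 → C_1 sends each 2-simplex [p,q,r] to [q,r] − [p,r] + [p,q]. For instance
  ∂[v_1,v_2,v_4] = [v_2,v_4] − [v_1,v_4] + [v_1,v_2],
  ∂[v_0,v_2,v_3] = [v_2,v_3] − [v_0,v_3] + [v_0,v_2].
The 10×5 boundary matrix has rank 5 and Smith normal form diag(1,1,1,1,1).

From H_k ≅ ker(∂_k) / im(∂_{k+1}) we obtain:

  H_0: rank C_0 − rank ∂_1 = 5 − 4 = 1, and the invariant factors of ∂_1 are all 1, so H_0 ≅ Z.
  H_1: rank ker ∂_1 − rank ∂_2 = (10 − 4) − 5 = 1, and the invariant factors of ∂_2 are all 1, so H_1 ≅ Z.
  H_2: rank ker ∂_2 − rank ∂_3 = (5 − 5) − 0 = 0, and there is no ∂_3, so H_2 ≅ 0.

(K is a triangulation of the Möbius band.)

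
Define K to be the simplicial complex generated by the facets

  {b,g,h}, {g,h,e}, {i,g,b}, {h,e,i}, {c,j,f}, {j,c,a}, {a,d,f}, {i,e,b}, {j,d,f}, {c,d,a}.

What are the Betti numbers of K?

Take the total order a < b < c < d < e < f < g < h < i < j on the vertex set. Then K (dimension 2) consists of the simplices:

  0-simplices (10): a, b, c, d, e, f, g, h, i, j
  1-simplices (20): ac, ad, af, aj, be, bg, bh, bi, cd, cf, cj, df, dj, eg, eh, ei, fj, gh, gi, hi
  2-simplices (10): acd, acj, adf, bei, bgh, bgi, cfj, dfj, egh, ehi

so the chain groups are C_0 ≅ Z^10, C_1 ≅ Z^20, C_2 ≅ Z^10.

∂_1: C_1 → C_0 is given by ∂[p,q] = [q] − [p]. For instance
  ∂cf = f − c.
As a 10×20 matrix over Z this has rank 8, with invariant factors (1,1,1,1,1,1,1,1).

∂_2: C_2 → C_1 acts by ∂[p,q,r] = [q,r] − [p,r] + [p,q]. For instance
  ∂bei = ei − bi + be,
  ∂dfj = fj − dj + df.
This gives a 20×10 integer matrix of rank 10; reducing to Smith normal form yields diagonal entries (1,1,1,1,1,1,1,1,1,1).

From H_k ≅ ker(∂_k) / im(∂_{k+1}) we obtain:

  H_0: rank C_0 − rank ∂_1 = 10 − 8 = 2, and the invariant factors of ∂_1 are all 1, so H_0 ≅ Z^2.
  H_1: rank ker ∂_1 − rank ∂_2 = (20 − 8) − 10 = 2, and the invariant factors of ∂_2 are all 1, so H_1 ≅ Z^2.
  H_2: rank ker ∂_2 − rank ∂_3 = (10 − 10) − 0 = 0, and there is no ∂_3, so H_2 ≅ 0.

As a check, the Euler characteristic is 10 − 20 + 10 = 0, which agrees with 2 − 2 + 0 = 0.

Hence the Betti numbers are b_0 = 2, b_1 = 2, b_2 = 0.

b_0 = 2, b_1 = 2, b_2 = 0.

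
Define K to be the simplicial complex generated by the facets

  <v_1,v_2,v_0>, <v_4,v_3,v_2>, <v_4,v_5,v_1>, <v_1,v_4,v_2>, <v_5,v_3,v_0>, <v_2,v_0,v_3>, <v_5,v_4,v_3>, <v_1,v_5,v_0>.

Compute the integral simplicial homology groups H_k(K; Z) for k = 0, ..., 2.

We work with the vertex ordering v_0 < v_1 < v_2 < v_3 < v_4 < v_5. The simplices of K, each written with vertices in increasing order, are:

  0-simplices (6): [v_0], [v_1], [v_2], [v_3], [v_4], [v_5]
  1-simplices (12): [v_0,v_1], [v_0,v_2], [v_0,v_3], [v_0,v_5], [v_1,v_2], [v_1,v_4], [v_1,v_5], [v_2,v_3], [v_2,v_4], [v_3,v_4], [v_3,v_5], [v_4,v_5]
  2-simplices (8): [v_0,v_1,v_2], [v_0,v_1,v_5], [v_0,v_2,v_3], [v_0,v_3,v_5], [v_1,v_2,v_4], [v_1,v_4,v_5], [v_2,v_3,v_4], [v_3,v_4,v_5]

so the chain groups are C_0 ≅ Z^6, C_1 ≅ Z^12, C_2 ≅ Z^8.

The boundary map ∂_1: C_1 → C_0 sends each edge [p,q] (with p < q) to q − p. For instance
  ∂[v_3,v_4] = [v_4] − [v_3].
The resulting 6×12 matrix has rank 5, and its Smith normal form has invariant factors (1,1,1,1,1).

The boundary map ∂_2: C_2 → C_1 sends each 2-simplex [p,q,r] to [q,r] − [p,r] + [p,q]. For instance
  ∂[v_0,v_3,v_5] = [v_3,v_5] − [v_0,v_5] + [v_0,v_3],
  ∂[v_1,v_2,v_4] = [v_2,v_4] − [v_1,v_4] + [v_1,v_2].
The resulting 12×8 matrix has rank 7, and its Smith normal form has invariant factors (1,1,1,1,1,1,1).

From H_k ≅ ker(∂_k) / im(∂_{k+1}) we obtain:

  H_0: rank C_0 − rank ∂_1 = 6 − 5 = 1, and the invariant factors of ∂_1 are all 1, so H_0 ≅ Z.
  H_1: rank ker ∂_1 − rank ∂_2 = (12 − 5) − 7 = 0, and the invariant factors of ∂_2 are all 1, so H_1 ≅ 0.
  H_2: rank ker ∂_2 − rank ∂_3 = (8 − 7) − 0 = 1, and there is no ∂_3, so H_2 ≅ Z.

H_0 ≅ Z,  H_1 = 0,  H_2 ≅ Z.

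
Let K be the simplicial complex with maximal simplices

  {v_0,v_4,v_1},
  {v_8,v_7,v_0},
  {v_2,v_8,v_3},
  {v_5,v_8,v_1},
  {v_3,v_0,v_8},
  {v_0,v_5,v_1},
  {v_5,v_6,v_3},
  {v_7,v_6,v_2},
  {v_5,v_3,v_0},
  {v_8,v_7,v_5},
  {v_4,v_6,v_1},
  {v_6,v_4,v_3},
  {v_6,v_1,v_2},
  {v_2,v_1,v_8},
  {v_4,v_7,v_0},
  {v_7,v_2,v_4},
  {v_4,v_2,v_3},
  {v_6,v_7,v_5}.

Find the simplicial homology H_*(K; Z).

H_0 = Z,  H_1 = Z × Z/2,  H_2 = 0.

K has 9 vertices, 27 edges, 18 triangles.
rank ∂_0 = 0, rank ∂_1 = 8 ⇒ b_0 = 9 − 0 − 8 = 1; all invariant factors of ∂_1 are 1 so no torsion. So H_0 = Z.
rank ∂_1 = 8, rank ∂_2 = 18 ⇒ b_1 = 27 − 8 − 18 = 1; ∂_2 has invariant factor(s) [2] giving torsion. So H_1 = Z × Z/2.
rank ∂_2 = 18, rank ∂_3 = 0 ⇒ b_2 = 18 − 18 − 0 = 0. So H_2 = 0.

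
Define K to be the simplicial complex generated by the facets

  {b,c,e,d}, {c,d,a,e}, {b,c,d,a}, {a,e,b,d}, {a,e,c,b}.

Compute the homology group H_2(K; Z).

H_2 = 0.

K has 5 vertices, 10 edges, 10 triangles, 5 3-simplices.
rank ∂_2 = 6, rank ∂_3 = 4 ⇒ b_2 = 10 − 6 − 4 = 0; all invariant factors of ∂_3 are 1 so no torsion. So H_2 = 0.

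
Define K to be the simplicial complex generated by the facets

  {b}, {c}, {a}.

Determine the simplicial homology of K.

H_0 = Z^3.

Fix the vertex order a < b < c and write every simplex with vertices in increasing order. Then dim K = 0 and the simplices of K are:

  0-simplices (3): a, b, c

giving chain groups C_0 ≅ Z^3.

Now H_k = ker ∂_k / im ∂_{k+1}, so:

  H_0: rank C_0 − rank ∂_1 = 3 − 0 = 3, and there is no ∂_1, so H_0 = Z^3.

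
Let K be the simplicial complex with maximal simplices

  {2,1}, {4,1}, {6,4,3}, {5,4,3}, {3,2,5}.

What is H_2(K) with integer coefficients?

H_2 = 0.

K has 6 vertices, 9 edges, 3 triangles.
rank ∂_2 = 3, rank ∂_3 = 0 ⇒ b_2 = 3 − 3 − 0 = 0. So H_2 = 0.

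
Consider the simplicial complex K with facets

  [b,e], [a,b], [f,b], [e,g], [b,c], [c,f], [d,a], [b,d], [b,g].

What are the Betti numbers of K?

b_0 = 1, b_1 = 3.

Fix the vertex order a < b < c < d < e < f < g and write every simplex with vertices in increasing order. Then dim K = 1 and the simplices of K are:

  0-simplices (7): a, b, c, d, e, f, g
  1-simplices (9): ab, ad, bc, bd, be, bf, bg, cf, eg

so the chain groups are C_0 ≅ Z^7, C_1 ≅ Z^9.

Boundary ∂_1: C_1 → C_0 sends each edge [p,q] (with p < q) to q − p.
This gives a 7×9 integer matrix of rank 6; reducing to Smith normal form yields diagonal entries (1,1,1,1,1,1).

Reading off H_k = ker ∂_k / im ∂_{k+1}:

  H_0: rank C_0 − rank ∂_1 = 7 − 6 = 1, and the invariant factors of ∂_1 are all 1, so H_0 ≅ Z.
  H_1: rank ker ∂_1 − rank ∂_2 = (9 − 6) − 0 = 3, and there is no ∂_2, so H_1 ≅ Z^3.

Hence the Betti numbers are b_0 = 1, b_1 = 3.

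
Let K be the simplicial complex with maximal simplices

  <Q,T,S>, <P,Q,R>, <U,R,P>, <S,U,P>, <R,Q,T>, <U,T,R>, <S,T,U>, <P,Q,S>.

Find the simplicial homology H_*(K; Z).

H_0 = Z,  H_1 = 0,  H_2 = Z.

K has 6 vertices, 12 edges, 8 triangles.
rank ∂_0 = 0, rank ∂_1 = 5 ⇒ b_0 = 6 − 0 − 5 = 1; all invariant factors of ∂_1 are 1 so no torsion. So H_0 = Z.
rank ∂_1 = 5, rank ∂_2 = 7 ⇒ b_1 = 12 − 5 − 7 = 0; all invariant factors of ∂_2 are 1 so no torsion. So H_1 = 0.
rank ∂_2 = 7, rank ∂_3 = 0 ⇒ b_2 = 8 − 7 − 0 = 1. So H_2 = Z.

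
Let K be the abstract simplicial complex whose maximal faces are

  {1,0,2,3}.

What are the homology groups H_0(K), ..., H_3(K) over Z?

Fix the vertex order 0 < 1 < 2 < 3 and write every simplex with vertices in increasing order. Then dim K = 3 and the simplices of K are:

  0-simplices (4): [0], [1], [2], [3]
  1-simplices (6): [0,1], [0,2], [0,3], [1,2], [1,3], [2,3]
  2-simplices (4): [0,1,2], [0,1,3], [0,2,3], [1,2,3]
  3-simplices (1): [0,1,2,3]

giving chain groups C_0 ≅ Z^4, C_1 ≅ Z^6, C_2 ≅ Z^4, C_3 ≅ Z^1.

∂_1: C_1 → C_0 maps an edge to its endpoints' difference, ∂[p,q] = q − p.
This gives a 4×6 integer matrix of rank 3; reducing to Smith normal form yields diagonal entries (1,1,1).

Boundary ∂_2: C_2 → C_1 acts by ∂[p,q,r] = [q,r] − [p,r] + [p,q]. For instance
  ∂[0,1,3] = [1,3] − [0,3] + [0,1],
  ∂[0,2,3] = [2,3] − [0,3] + [0,2].
This gives a 6×4 integer matrix of rank 3; reducing to Smith normal form yields diagonal entries (1,1,1).

The boundary map ∂_3: C_3 → C_2 sends each 3-simplex σ to the alternating sum Σ_i (−1)^i (σ with its i-th vertex removed). For instance
  ∂[0,1,2,3] = [1,2,3] − [0,2,3] + [0,1,3] − [0,1,2].
The 4×1 boundary matrix has rank 1 and Smith normal form diag(1).

Now H_k = ker ∂_k / im ∂_{k+1}, so:

  H_0: rank C_0 − rank ∂_1 = 4 − 3 = 1, and the invariant factors of ∂_1 are all 1, so H_0 ≅ Z.
  H_1: rank ker ∂_1 − rank ∂_2 = (6 − 3) − 3 = 0, and the invariant factors of ∂_2 are all 1, so H_1 ≅ 0.
  H_2: rank ker ∂_2 − rank ∂_3 = (4 − 3) − 1 = 0, and the invariant factors of ∂_3 are all 1, so H_2 ≅ 0.
  H_3: rank ker ∂_3 − rank ∂_4 = (1 − 1) − 0 = 0, and there is no ∂_4, so H_3 ≅ 0.

H_0 = Z,  H_1 = 0,  H_2 = 0,  H_3 = 0.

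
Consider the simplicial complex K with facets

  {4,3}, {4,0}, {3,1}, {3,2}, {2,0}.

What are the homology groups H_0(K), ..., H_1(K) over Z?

Fix the vertex order 0 < 1 < 2 < 3 < 4 and write every simplex with vertices in increasing order. Then dim K = 1 and the simplices of K are:

  0-simplices (5): [0], [1], [2], [3], [4]
  1-simplices (5): [0,2], [0,4], [1,3], [2,3], [3,4]

so the chain groups are C_0 ≅ Z^5, C_1 ≅ Z^5.

Boundary ∂_1: C_1 → C_0 is given by ∂[p,q] = [q] − [p].
As a 5×5 matrix over Z this has rank 4, with invariant factors (1,1,1,1).

Now H_k = ker ∂_k / im ∂_{k+1}, so:

  H_0: rank C_0 − rank ∂_1 = 5 − 4 = 1, and the invariant factors of ∂_1 are all 1, so H_0 = Z.
  H_1: rank ker ∂_1 − rank ∂_2 = (5 − 4) − 0 = 1, and there is no ∂_2, so H_1 = Z.

As a check, the Euler characteristic is 5 − 5 = 0, which agrees with 1 − 1 = 0.

H_0 ≅ Z,  H_1 ≅ Z.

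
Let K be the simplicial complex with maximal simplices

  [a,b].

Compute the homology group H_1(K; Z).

We work with the vertex ordering a < b. The simplices of K, each written with vertices in increasing order, are:

  0-simplices (2): a, b
  1-simplices (1): ab

giving chain groups C_0 ≅ Z^2, C_1 ≅ Z^1.

Boundary ∂_1: C_1 → C_0 maps an edge to its endpoints' difference, ∂[p,q] = q − p.
As a 2×1 matrix over Z this has rank 1, with invariant factors (1).

From H_k ≅ ker(∂_k) / im(∂_{k+1}) we obtain:

  H_1: rank ker ∂_1 − rank ∂_2 = (1 − 1) − 0 = 0, and there is no ∂_2, so H_1 ≅ 0.

H_1 ≅ 0.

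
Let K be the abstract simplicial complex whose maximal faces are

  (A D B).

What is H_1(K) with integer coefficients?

We work with the vertex ordering A < B < D. The simplices of K, each written with vertices in increasing order, are:

  0-simplices (3): A, B, D
  1-simplices (3): AB, AD, BD
  2-simplices (1): ABD

so the chain groups are C_0 ≅ Z^3, C_1 ≅ Z^3, C_2 ≅ Z^1.

The boundary map ∂_1: C_1 → C_0 maps an edge to its endpoints' difference, ∂[p,q] = q − p.
The resulting 3×3 matrix has rank 2, and its Smith normal form has invariant factors (1,1).

∂_2: C_2 → C_1 sends each 2-simplex [p,q,r] to [q,r] − [p,r] + [p,q]. For instance
  ∂ABD = BD − AD + AB.
This gives a 3×1 integer matrix of rank 1; reducing to Smith normal form yields diagonal entries (1).

From H_k ≅ ker(∂_k) / im(∂_{k+1}) we obtain:

  H_1: rank ker ∂_1 − rank ∂_2 = (3 − 2) − 1 = 0, and the invariant factors of ∂_2 are all 1, so H_1 = 0.

H_1 = 0.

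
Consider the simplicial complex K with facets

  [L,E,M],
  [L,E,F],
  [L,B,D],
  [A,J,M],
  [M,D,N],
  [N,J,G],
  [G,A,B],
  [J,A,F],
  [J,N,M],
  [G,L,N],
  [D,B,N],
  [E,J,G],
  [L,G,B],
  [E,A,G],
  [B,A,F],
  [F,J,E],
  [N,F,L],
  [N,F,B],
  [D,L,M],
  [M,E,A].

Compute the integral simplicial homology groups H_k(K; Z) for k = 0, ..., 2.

Take the total order A < B < D < E < F < G < J < L < M < N on the vertex set. Then K (dimension 2) consists of the simplices:

  0-simplices (10): A, B, D, E, F, G, J, L, M, N
  1-simplices (30): AB, AE, AF, AG, AJ, AM, BD, BF, BG, BL, BN, DL, DM, DN, EF, EG, EJ, EL, EM, FJ, FL, FN, GJ, GL, GN, JM, JN, LM, LN, MN
  2-simplices (20): ABF, ABG, AEG, AEM, AFJ, AJM, BDL, BDN, BFN, BGL, DLM, DMN, EFJ, EFL, EGJ, ELM, FLN, GJN, GLN, JMN

so the chain groups are C_0 ≅ Z^10, C_1 ≅ Z^30, C_2 ≅ Z^20.

Boundary ∂_1: C_1 → C_0 is given by ∂[p,q] = [q] − [p].
The 10×30 boundary matrix has rank 9 and Smith normal form diag(1,1,1,1,1,1,1,1,1).

Boundary ∂_2: C_2 → C_1 acts by ∂[p,q,r] = [q,r] − [p,r] + [p,q]. For instance
  ∂DMN = MN − DN + DM,
  ∂GJN = JN − GN + GJ.
The 30×20 boundary matrix has rank 20 and Smith normal form diag(1,1,1,1,1,1,1,1,1,1,1,1,1,1,1,1,1,1,1,2).

From H_k ≅ ker(∂_k) / im(∂_{k+1}) we obtain:

  H_0: rank C_0 − rank ∂_1 = 10 − 9 = 1, and the invariant factors of ∂_1 are all 1, so H_0 ≅ Z.
  H_1: rank ker ∂_1 − rank ∂_2 = (30 − 9) − 20 = 1, and ∂_2 has invariant factor 2 > 1, so H_1 ≅ Z ⊕ Z/2Z.
  H_2: rank ker ∂_2 − rank ∂_3 = (20 − 20) − 0 = 0, and there is no ∂_3, so H_2 ≅ 0.

H_0 = Z,  H_1 = Z ⊕ Z/2Z,  H_2 = 0.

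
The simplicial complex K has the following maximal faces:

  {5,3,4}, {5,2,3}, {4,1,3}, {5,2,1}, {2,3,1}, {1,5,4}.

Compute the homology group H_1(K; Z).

H_1 ≅ 0.

We work with the vertex ordering 1 < 2 < 3 < 4 < 5. The simplices of K, each written with vertices in increasing order, are:

  0-simplices (5): [1], [2], [3], [4], [5]
  1-simplices (9): [1,2], [1,3], [1,4], [1,5], [2,3], [2,5], [3,4], [3,5], [4,5]
  2-simplices (6): [1,2,3], [1,2,5], [1,3,4], [1,4,5], [2,3,5], [3,4,5]

giving chain groups C_0 ≅ Z^5, C_1 ≅ Z^9, C_2 ≅ Z^6.

∂_1: C_1 → C_0 sends each edge [p,q] (with p < q) to q − p.
As a 5×9 matrix over Z this has rank 4, with invariant factors (1,1,1,1).

∂_2: C_2 → C_1 maps a triangle to the signed sum of its edges. For instance
  ∂[3,4,5] = [4,5] − [3,5] + [3,4],
  ∂[1,2,5] = [2,5] − [1,5] + [1,2].
This gives a 9×6 integer matrix of rank 5; reducing to Smith normal form yields diagonal entries (1,1,1,1,1).

Computing H_k = (kernel of ∂_k) / (image of ∂_{k+1}):

  H_1: rank ker ∂_1 − rank ∂_2 = (9 − 4) − 5 = 0, and the invariant factors of ∂_2 are all 1, so H_1 = 0.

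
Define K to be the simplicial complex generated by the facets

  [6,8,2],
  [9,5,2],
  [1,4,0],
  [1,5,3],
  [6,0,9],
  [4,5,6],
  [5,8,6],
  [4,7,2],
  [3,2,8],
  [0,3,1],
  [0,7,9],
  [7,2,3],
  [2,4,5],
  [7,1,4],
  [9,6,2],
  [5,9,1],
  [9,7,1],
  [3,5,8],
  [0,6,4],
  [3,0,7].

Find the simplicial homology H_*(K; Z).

K has 10 vertices, 30 edges, 20 triangles.
rank ∂_0 = 0, rank ∂_1 = 9 ⇒ b_0 = 10 − 0 − 9 = 1; all invariant factors of ∂_1 are 1 so no torsion. So H_0 ≅ Z.
rank ∂_1 = 9, rank ∂_2 = 20 ⇒ b_1 = 30 − 9 − 20 = 1; ∂_2 has invariant factor(s) [2] giving torsion. So H_1 ≅ Z × Z/2.
rank ∂_2 = 20, rank ∂_3 = 0 ⇒ b_2 = 20 − 20 − 0 = 0. So H_2 ≅ 0.

H_0 = Z,  H_1 = Z × Z/2,  H_2 = 0.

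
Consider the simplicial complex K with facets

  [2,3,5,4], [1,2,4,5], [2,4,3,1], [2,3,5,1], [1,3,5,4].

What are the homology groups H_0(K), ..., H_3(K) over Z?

H_0 ≅ Z,  H_1 = 0,  H_2 = 0,  H_3 ≅ Z.

We work with the vertex ordering 1 < 2 < 3 < 4 < 5. The simplices of K, each written with vertices in increasing order, are:

  0-simplices (5): [1], [2], [3], [4], [5]
  1-simplices (10): [1,2], [1,3], [1,4], [1,5], [2,3], [2,4], [2,5], [3,4], [3,5], [4,5]
  2-simplices (10): [1,2,3], [1,2,4], [1,2,5], [1,3,4], [1,3,5], [1,4,5], [2,3,4], [2,3,5], [2,4,5], [3,4,5]
  3-simplices (5): [1,2,3,4], [1,2,3,5], [1,2,4,5], [1,3,4,5], [2,3,4,5]

so the chain groups are C_0 ≅ Z^5, C_1 ≅ Z^10, C_2 ≅ Z^10, C_3 ≅ Z^5.

∂_1: C_1 → C_0 sends each edge [p,q] (with p < q) to q − p.
This gives a 5×10 integer matrix of rank 4; reducing to Smith normal form yields diagonal entries (1,1,1,1).

The boundary map ∂_2: C_2 → C_1 acts by ∂[p,q,r] = [q,r] − [p,r] + [p,q]. For instance
  ∂[1,2,4] = [2,4] − [1,4] + [1,2],
  ∂[2,3,5] = [3,5] − [2,5] + [2,3].
The resulting 10×10 matrix has rank 6, and its Smith normal form has invariant factors (1,1,1,1,1,1).

∂_3: C_3 → C_2 sends each 3-simplex σ to the alternating sum Σ_i (−1)^i (σ with its i-th vertex removed). For instance
  ∂[1,2,3,5] = [2,3,5] − [1,3,5] + [1,2,5] − [1,2,3],
  ∂[1,2,3,4] = [2,3,4] − [1,3,4] + [1,2,4] − [1,2,3].
The 10×5 boundary matrix has rank 4 and Smith normal form diag(1,1,1,1).

Computing H_k = (kernel of ∂_k) / (image of ∂_{k+1}):

  H_0: rank C_0 − rank ∂_1 = 5 − 4 = 1, and the invariant factors of ∂_1 are all 1, so H_0 = Z.
  H_1: rank ker ∂_1 − rank ∂_2 = (10 − 4) − 6 = 0, and the invariant factors of ∂_2 are all 1, so H_1 = 0.
  H_2: rank ker ∂_2 − rank ∂_3 = (10 − 6) − 4 = 0, and the invariant factors of ∂_3 are all 1, so H_2 = 0.
  H_3: rank ker ∂_3 − rank ∂_4 = (5 − 4) − 0 = 1, and there is no ∂_4, so H_3 = Z.

As a check, the Euler characteristic is 5 − 10 + 10 − 5 = 0, which agrees with 1 − 0 + 0 − 1 = 0.
(K is a triangulation of the 3-sphere S^3.)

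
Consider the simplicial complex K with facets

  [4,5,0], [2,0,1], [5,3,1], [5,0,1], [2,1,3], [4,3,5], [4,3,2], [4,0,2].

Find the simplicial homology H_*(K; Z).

K has 6 vertices, 12 edges, 8 triangles.
rank ∂_0 = 0, rank ∂_1 = 5 ⇒ b_0 = 6 − 0 − 5 = 1; all invariant factors of ∂_1 are 1 so no torsion. So H_0 ≅ Z.
rank ∂_1 = 5, rank ∂_2 = 7 ⇒ b_1 = 12 − 5 − 7 = 0; all invariant factors of ∂_2 are 1 so no torsion. So H_1 ≅ 0.
rank ∂_2 = 7, rank ∂_3 = 0 ⇒ b_2 = 8 − 7 − 0 = 1. So H_2 ≅ Z.

H_0 = Z,  H_1 = 0,  H_2 = Z.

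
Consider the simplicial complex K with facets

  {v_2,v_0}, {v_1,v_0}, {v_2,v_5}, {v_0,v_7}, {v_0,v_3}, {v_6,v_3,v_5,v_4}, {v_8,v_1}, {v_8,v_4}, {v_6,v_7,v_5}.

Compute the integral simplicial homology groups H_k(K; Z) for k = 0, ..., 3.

K has 9 vertices, 15 edges, 5 triangles, 1 3-simplex.
rank ∂_0 = 0, rank ∂_1 = 8 ⇒ b_0 = 9 − 0 − 8 = 1; all invariant factors of ∂_1 are 1 so no torsion. So H_0 = Z.
rank ∂_1 = 8, rank ∂_2 = 4 ⇒ b_1 = 15 − 8 − 4 = 3; all invariant factors of ∂_2 are 1 so no torsion. So H_1 = Z^3.
rank ∂_2 = 4, rank ∂_3 = 1 ⇒ b_2 = 5 − 4 − 1 = 0; all invariant factors of ∂_3 are 1 so no torsion. So H_2 = 0.
rank ∂_3 = 1, rank ∂_4 = 0 ⇒ b_3 = 1 − 1 − 0 = 0. So H_3 = 0.

H_0 ≅ Z,  H_1 ≅ Z^3,  H_2 = 0,  H_3 = 0.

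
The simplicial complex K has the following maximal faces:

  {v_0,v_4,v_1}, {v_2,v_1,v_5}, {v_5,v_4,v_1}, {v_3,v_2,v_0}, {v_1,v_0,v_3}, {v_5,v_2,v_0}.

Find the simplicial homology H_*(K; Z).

H_0 ≅ Z,  H_1 ≅ Z,  H_2 = 0.

Fix the vertex order v_0 < v_1 < v_2 < v_3 < v_4 < v_5 and write every simplex with vertices in increasing order. Then dim K = 2 and the simplices of K are:

  0-simplices (6): [v_0], [v_1], [v_2], [v_3], [v_4], [v_5]
  1-simplices (12): [v_0,v_1], [v_0,v_2], [v_0,v_3], [v_0,v_4], [v_0,v_5], [v_1,v_2], [v_1,v_3], [v_1,v_4], [v_1,v_5], [v_2,v_3], [v_2,v_5], [v_4,v_5]
  2-simplices (6): [v_0,v_1,v_3], [v_0,v_1,v_4], [v_0,v_2,v_3], [v_0,v_2,v_5], [v_1,v_2,v_5], [v_1,v_4,v_5]

so the chain groups are C_0 ≅ Z^6, C_1 ≅ Z^12, C_2 ≅ Z^6.

∂_1: C_1 → C_0 maps an edge to its endpoints' difference, ∂[p,q] = q − p.
The 6×12 boundary matrix has rank 5 and Smith normal form diag(1,1,1,1,1).

The boundary map ∂_2: C_2 → C_1 acts by ∂[p,q,r] = [q,r] − [p,r] + [p,q]. For instance
  ∂[v_0,v_1,v_3] = [v_1,v_3] − [v_0,v_3] + [v_0,v_1],
  ∂[v_0,v_2,v_5] = [v_2,v_5] − [v_0,v_5] + [v_0,v_2].
The resulting 12×6 matrix has rank 6, and its Smith normal form has invariant factors (1,1,1,1,1,1).

From H_k ≅ ker(∂_k) / im(∂_{k+1}) we obtain:

  H_0: rank C_0 − rank ∂_1 = 6 − 5 = 1, and the invariant factors of ∂_1 are all 1, so H_0 ≅ Z.
  H_1: rank ker ∂_1 − rank ∂_2 = (12 − 5) − 6 = 1, and the invariant factors of ∂_2 are all 1, so H_1 ≅ Z.
  H_2: rank ker ∂_2 − rank ∂_3 = (6 − 6) − 0 = 0, and there is no ∂_3, so H_2 ≅ 0.

As a check, the Euler characteristic is 6 − 12 + 6 = 0, which agrees with 1 − 1 + 0 = 0.
(K is a triangulation of the cylinder S^1 x I.)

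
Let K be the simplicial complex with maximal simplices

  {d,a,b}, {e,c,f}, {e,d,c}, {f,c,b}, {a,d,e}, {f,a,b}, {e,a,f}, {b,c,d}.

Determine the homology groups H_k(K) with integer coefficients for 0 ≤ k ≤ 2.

Order the vertices as a < b < c < d < e < f. Listing each simplex with vertices in this order, K has dimension 2 with simplices:

  0-simplices (6): a, b, c, d, e, f
  1-simplices (12): ab, ad, ae, af, bc, bd, bf, cd, ce, cf, de, ef
  2-simplices (8): abd, abf, ade, aef, bcd, bcf, cde, cef

so the chain groups are C_0 ≅ Z^6, C_1 ≅ Z^12, C_2 ≅ Z^8.

Boundary ∂_1: C_1 → C_0 maps an edge to its endpoints' difference, ∂[p,q] = q − p. For instance
  ∂ae = e − a.
This gives a 6×12 integer matrix of rank 5; reducing to Smith normal form yields diagonal entries (1,1,1,1,1).

The boundary map ∂_2: C_2 → C_1 sends each 2-simplex [p,q,r] to [q,r] − [p,r] + [p,q]. For instance
  ∂cef = ef − cf + ce,
  ∂bcd = cd − bd + bc.
As a 12×8 matrix over Z this has rank 7, with invariant factors (1,1,1,1,1,1,1).

Reading off H_k = ker ∂_k / im ∂_{k+1}:

  H_0: rank C_0 − rank ∂_1 = 6 − 5 = 1, and the invariant factors of ∂_1 are all 1, so H_0 ≅ Z.
  H_1: rank ker ∂_1 − rank ∂_2 = (12 − 5) − 7 = 0, and the invariant factors of ∂_2 are all 1, so H_1 ≅ 0.
  H_2: rank ker ∂_2 − rank ∂_3 = (8 − 7) − 0 = 1, and there is no ∂_3, so H_2 ≅ Z.

As a check, the Euler characteristic is 6 − 12 + 8 = 2, which agrees with 1 − 0 + 1 = 2.

H_0 ≅ Z,  H_1 = 0,  H_2 ≅ Z.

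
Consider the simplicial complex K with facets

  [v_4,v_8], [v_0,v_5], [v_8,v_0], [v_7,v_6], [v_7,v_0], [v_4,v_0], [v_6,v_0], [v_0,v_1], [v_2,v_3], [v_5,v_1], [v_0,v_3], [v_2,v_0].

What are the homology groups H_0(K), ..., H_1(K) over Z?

Take the total order v_0 < v_1 < v_2 < v_3 < v_4 < v_5 < v_6 < v_7 < v_8 on the vertex set. Then K (dimension 1) consists of the simplices:

  0-simplices (9): [v_0], [v_1], [v_2], [v_3], [v_4], [v_5], [v_6], [v_7], [v_8]
  1-simplices (12): [v_0,v_1], [v_0,v_2], [v_0,v_3], [v_0,v_4], [v_0,v_5], [v_0,v_6], [v_0,v_7], [v_0,v_8], [v_1,v_5], [v_2,v_3], [v_4,v_8], [v_6,v_7]

so the chain groups are C_0 ≅ Z^9, C_1 ≅ Z^12.

Boundary ∂_1: C_1 → C_0 is given by ∂[p,q] = [q] − [p]. For instance
  ∂[v_0,v_2] = [v_2] − [v_0].
The resulting 9×12 matrix has rank 8, and its Smith normal form has invariant factors (1,1,1,1,1,1,1,1).

From H_k ≅ ker(∂_k) / im(∂_{k+1}) we obtain:

  H_0: rank C_0 − rank ∂_1 = 9 − 8 = 1, and the invariant factors of ∂_1 are all 1, so H_0 ≅ Z.
  H_1: rank ker ∂_1 − rank ∂_2 = (12 − 8) − 0 = 4, and there is no ∂_2, so H_1 ≅ Z^4.

(K is a triangulation of a wedge of 4 circles.)

H_0 ≅ Z,  H_1 ≅ Z^4.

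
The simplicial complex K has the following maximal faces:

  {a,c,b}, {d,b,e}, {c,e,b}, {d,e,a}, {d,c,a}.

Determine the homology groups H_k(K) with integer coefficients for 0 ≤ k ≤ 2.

Take the total order a < b < c < d < e on the vertex set. Then K (dimension 2) consists of the simplices:

  0-simplices (5): a, b, c, d, e
  1-simplices (10): ab, ac, ad, ae, bc, bd, be, cd, ce, de
  2-simplices (5): abc, acd, ade, bce, bde

giving chain groups C_0 ≅ Z^5, C_1 ≅ Z^10, C_2 ≅ Z^5.

The boundary map ∂_1: C_1 → C_0 maps an edge to its endpoints' difference, ∂[p,q] = q − p.
The resulting 5×10 matrix has rank 4, and its Smith normal form has invariant factors (1,1,1,1).

Boundary ∂_2: C_2 → C_1 maps a triangle to the signed sum of its edges. For instance
  ∂ade = de − ae + ad,
  ∂abc = bc − ac + ab.
The resulting 10×5 matrix has rank 5, and its Smith normal form has invariant factors (1,1,1,1,1).

Reading off H_k = ker ∂_k / im ∂_{k+1}:

  H_0: rank C_0 − rank ∂_1 = 5 − 4 = 1, and the invariant factors of ∂_1 are all 1, so H_0 ≅ Z.
  H_1: rank ker ∂_1 − rank ∂_2 = (10 − 4) − 5 = 1, and the invariant factors of ∂_2 are all 1, so H_1 ≅ Z.
  H_2: rank ker ∂_2 − rank ∂_3 = (5 − 5) − 0 = 0, and there is no ∂_3, so H_2 ≅ 0.

As a check, the Euler characteristic is 5 − 10 + 5 = 0, which agrees with 1 − 1 + 0 = 0.

H_0 = Z,  H_1 = Z,  H_2 = 0.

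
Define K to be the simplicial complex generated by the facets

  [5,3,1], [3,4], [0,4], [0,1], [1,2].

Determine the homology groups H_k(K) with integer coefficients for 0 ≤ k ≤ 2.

K has 6 vertices, 7 edges, 1 triangle.
rank ∂_0 = 0, rank ∂_1 = 5 ⇒ b_0 = 6 − 0 − 5 = 1; all invariant factors of ∂_1 are 1 so no torsion. So H_0 = Z.
rank ∂_1 = 5, rank ∂_2 = 1 ⇒ b_1 = 7 − 5 − 1 = 1; all invariant factors of ∂_2 are 1 so no torsion. So H_1 = Z.
rank ∂_2 = 1, rank ∂_3 = 0 ⇒ b_2 = 1 − 1 − 0 = 0. So H_2 = 0.

H_0 ≅ Z,  H_1 ≅ Z,  H_2 = 0.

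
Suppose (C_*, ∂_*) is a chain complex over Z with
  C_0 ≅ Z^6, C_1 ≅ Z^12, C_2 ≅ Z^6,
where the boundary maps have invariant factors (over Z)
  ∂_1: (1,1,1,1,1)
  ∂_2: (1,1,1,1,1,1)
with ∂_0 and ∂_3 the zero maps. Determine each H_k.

H_0 ≅ Z,  H_1 ≅ Z,  H_2 = 0.

H_0: b_0 = 6 − 0 − 5 = 1; torsion from ∂_1 factors > 1: none. So H_0 ≅ Z.
H_1: b_1 = 12 − 5 − 6 = 1; torsion from ∂_2 factors > 1: none. So H_1 ≅ Z.
H_2: b_2 = 6 − 6 − 0 = 0; torsion from ∂_3 factors > 1: none. So H_2 ≅ 0.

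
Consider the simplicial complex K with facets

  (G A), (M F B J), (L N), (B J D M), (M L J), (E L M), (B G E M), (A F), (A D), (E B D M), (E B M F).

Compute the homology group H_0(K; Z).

H_0 ≅ Z.

Take the total order A < B < D < E < F < G < J < L < M < N on the vertex set. Then K (dimension 3) consists of the simplices:

  0-simplices (10): A, B, D, E, F, G, J, L, M, N
  1-simplices (23): AD, AF, AG, BD, BE, BF, BG, BJ, BM, DE, DJ, DM, EF, EG, EL, EM, FJ, FM, GM, JL, JM, LM, LN
  2-simplices (17): BDE, BDJ, BDM, BEF, BEG, BEM, BFJ, BFM, BGM, BJM, DEM, DJM, EFM, EGM, ELM, FJM, JLM
  3-simplices (5): BDEM, BDJM, BEFM, BEGM, BFJM

so the chain groups are C_0 ≅ Z^10, C_1 ≅ Z^23, C_2 ≅ Z^17, C_3 ≅ Z^5.

The boundary map ∂_1: C_1 → C_0 maps an edge to its endpoints' difference, ∂[p,q] = q − p.
The 10×23 boundary matrix has rank 9 and Smith normal form diag(1,1,1,1,1,1,1,1,1).

Boundary ∂_2: C_2 → C_1 sends each 2-simplex [p,q,r] to [q,r] − [p,r] + [p,q]. For instance
  ∂ELM = LM − EM + EL,
  ∂FJM = JM − FM + FJ.
The 23×17 boundary matrix has rank 12 and Smith normal form diag(1,1,1,1,1,1,1,1,1,1,1,1).

∂_3: C_3 → C_2 sends each 3-simplex σ to the alternating sum Σ_i (−1)^i (σ with its i-th vertex removed). For instance
  ∂BFJM = FJM − BJM + BFM − BFJ,
  ∂BEGM = EGM − BGM + BEM − BEG.
As a 17×5 matrix over Z this has rank 5, with invariant factors (1,1,1,1,1).

From H_k ≅ ker(∂_k) / im(∂_{k+1}) we obtain:

  H_0: rank C_0 − rank ∂_1 = 10 − 9 = 1, and the invariant factors of ∂_1 are all 1, so H_0 ≅ Z.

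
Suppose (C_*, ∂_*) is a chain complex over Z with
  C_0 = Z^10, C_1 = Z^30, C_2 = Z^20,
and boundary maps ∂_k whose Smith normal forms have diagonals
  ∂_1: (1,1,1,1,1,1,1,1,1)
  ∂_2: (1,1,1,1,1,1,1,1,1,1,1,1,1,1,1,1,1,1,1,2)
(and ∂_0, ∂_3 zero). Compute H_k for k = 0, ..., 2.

H_0 ≅ Z,  H_1 ≅ Z ⊕ Z/2,  H_2 = 0.

H_0: b_0 = 10 − 0 − 9 = 1; torsion from ∂_1 factors > 1: none. So H_0 ≅ Z.
H_1: b_1 = 30 − 9 − 20 = 1; torsion from ∂_2 factors > 1: [2]. So H_1 ≅ Z ⊕ Z/2.
H_2: b_2 = 20 − 20 − 0 = 0; torsion from ∂_3 factors > 1: none. So H_2 ≅ 0.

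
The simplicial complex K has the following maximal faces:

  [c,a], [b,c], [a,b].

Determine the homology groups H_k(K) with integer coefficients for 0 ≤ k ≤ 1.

H_0 = Z,  H_1 = Z.

Fix the vertex order a < b < c and write every simplex with vertices in increasing order. Then dim K = 1 and the simplices of K are:

  0-simplices (3): a, b, c
  1-simplices (3): ab, ac, bc

giving chain groups C_0 ≅ Z^3, C_1 ≅ Z^3.

The boundary map ∂_1: C_1 → C_0 is given by ∂[p,q] = [q] − [p].
The 3×3 boundary matrix has rank 2 and Smith normal form diag(1,1).

From H_k ≅ ker(∂_k) / im(∂_{k+1}) we obtain:

  H_0: rank C_0 − rank ∂_1 = 3 − 2 = 1, and the invariant factors of ∂_1 are all 1, so H_0 ≅ Z.
  H_1: rank ker ∂_1 − rank ∂_2 = (3 − 2) − 0 = 1, and there is no ∂_2, so H_1 ≅ Z.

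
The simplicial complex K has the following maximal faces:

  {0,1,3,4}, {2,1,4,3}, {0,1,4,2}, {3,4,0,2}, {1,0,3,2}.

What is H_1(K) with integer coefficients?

H_1 ≅ 0.

We work with the vertex ordering 0 < 1 < 2 < 3 < 4. The simplices of K, each written with vertices in increasing order, are:

  0-simplices (5): [0], [1], [2], [3], [4]
  1-simplices (10): [0,1], [0,2], [0,3], [0,4], [1,2], [1,3], [1,4], [2,3], [2,4], [3,4]
  2-simplices (10): [0,1,2], [0,1,3], [0,1,4], [0,2,3], [0,2,4], [0,3,4], [1,2,3], [1,2,4], [1,3,4], [2,3,4]
  3-simplices (5): [0,1,2,3], [0,1,2,4], [0,1,3,4], [0,2,3,4], [1,2,3,4]

Hence C_0 ≅ Z^5, C_1 ≅ Z^10, C_2 ≅ Z^10, C_3 ≅ Z^5.

Boundary ∂_1: C_1 → C_0 sends each edge [p,q] (with p < q) to q − p. For instance
  ∂[0,3] = [3] − [0].
This gives a 5×10 integer matrix of rank 4; reducing to Smith normal form yields diagonal entries (1,1,1,1).

∂_2: C_2 → C_1 acts by ∂[p,q,r] = [q,r] − [p,r] + [p,q]. For instance
  ∂[0,1,2] = [1,2] − [0,2] + [0,1],
  ∂[1,2,4] = [2,4] − [1,4] + [1,2].
As a 10×10 matrix over Z this has rank 6, with invariant factors (1,1,1,1,1,1).

∂_3: C_3 → C_2 sends each 3-simplex σ to the alternating sum Σ_i (−1)^i (σ with its i-th vertex removed). For instance
  ∂[0,2,3,4] = [2,3,4] − [0,3,4] + [0,2,4] − [0,2,3],
  ∂[0,1,2,3] = [1,2,3] − [0,2,3] + [0,1,3] − [0,1,2].
The 10×5 boundary matrix has rank 4 and Smith normal form diag(1,1,1,1).

Now H_k = ker ∂_k / im ∂_{k+1}, so:

  H_1: rank ker ∂_1 − rank ∂_2 = (10 − 4) − 6 = 0, and the invariant factors of ∂_2 are all 1, so H_1 ≅ 0.

(K is a triangulation of the 3-sphere S^3.)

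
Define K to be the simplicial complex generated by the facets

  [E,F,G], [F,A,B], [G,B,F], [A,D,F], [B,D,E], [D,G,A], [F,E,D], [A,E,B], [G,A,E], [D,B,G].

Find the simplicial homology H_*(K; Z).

H_0 ≅ Z,  H_1 ≅ Z/2,  H_2 = 0.

Take the total order A < B < D < E < F < G on the vertex set. Then K (dimension 2) consists of the simplices:

  0-simplices (6): A, B, D, E, F, G
  1-simplices (15): AB, AD, AE, AF, AG, BD, BE, BF, BG, DE, DF, DG, EF, EG, FG
  2-simplices (10): ABE, ABF, ADF, ADG, AEG, BDE, BDG, BFG, DEF, EFG

so the chain groups are C_0 ≅ Z^6, C_1 ≅ Z^15, C_2 ≅ Z^10.

∂_1: C_1 → C_0 sends each edge [p,q] (with p < q) to q − p. For instance
  ∂BE = E − B.
This gives a 6×15 integer matrix of rank 5; reducing to Smith normal form yields diagonal entries (1,1,1,1,1).

∂_2: C_2 → C_1 acts by ∂[p,q,r] = [q,r] − [p,r] + [p,q]. For instance
  ∂BFG = FG − BG + BF,
  ∂ABE = BE − AE + AB.
As a 15×10 matrix over Z this has rank 10, with invariant factors (1,1,1,1,1,1,1,1,1,2).

Now H_k = ker ∂_k / im ∂_{k+1}, so:

  H_0: rank C_0 − rank ∂_1 = 6 − 5 = 1, and the invariant factors of ∂_1 are all 1, so H_0 ≅ Z.
  H_1: rank ker ∂_1 − rank ∂_2 = (15 − 5) − 10 = 0, and ∂_2 has invariant factor 2 > 1, so H_1 ≅ Z/2.
  H_2: rank ker ∂_2 − rank ∂_3 = (10 − 10) − 0 = 0, and there is no ∂_3, so H_2 ≅ 0.

As a check, the Euler characteristic is 6 − 15 + 10 = 1, which agrees with 1 − 0 + 0 = 1.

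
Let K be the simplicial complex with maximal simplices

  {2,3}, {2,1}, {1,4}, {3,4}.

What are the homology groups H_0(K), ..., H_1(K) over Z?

H_0 ≅ Z,  H_1 ≅ Z.

Order the vertices as 1 < 2 < 3 < 4. Listing each simplex with vertices in this order, K has dimension 1 with simplices:

  0-simplices (4): [1], [2], [3], [4]
  1-simplices (4): [1,2], [1,4], [2,3], [3,4]

Hence C_0 ≅ Z^4, C_1 ≅ Z^4.

Boundary ∂_1: C_1 → C_0 sends each edge [p,q] (with p < q) to q − p. For instance
  ∂[1,4] = [4] − [1].
As a 4×4 matrix over Z this has rank 3, with invariant factors (1,1,1).

Computing H_k = (kernel of ∂_k) / (image of ∂_{k+1}):

  H_0: rank C_0 − rank ∂_1 = 4 − 3 = 1, and the invariant factors of ∂_1 are all 1, so H_0 ≅ Z.
  H_1: rank ker ∂_1 − rank ∂_2 = (4 − 3) − 0 = 1, and there is no ∂_2, so H_1 ≅ Z.

As a check, the Euler characteristic is 4 − 4 = 0, which agrees with 1 − 1 = 0.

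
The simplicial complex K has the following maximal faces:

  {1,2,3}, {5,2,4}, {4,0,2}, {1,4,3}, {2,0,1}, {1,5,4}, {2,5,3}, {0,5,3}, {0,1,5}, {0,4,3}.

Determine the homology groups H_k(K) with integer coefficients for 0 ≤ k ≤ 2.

Fix the vertex order 0 < 1 < 2 < 3 < 4 < 5 and write every simplex with vertices in increasing order. Then dim K = 2 and the simplices of K are:

  0-simplices (6): [0], [1], [2], [3], [4], [5]
  1-simplices (15): [0,1], [0,2], [0,3], [0,4], [0,5], [1,2], [1,3], [1,4], [1,5], [2,3], [2,4], [2,5], [3,4], [3,5], [4,5]
  2-simplices (10): [0,1,2], [0,1,5], [0,2,4], [0,3,4], [0,3,5], [1,2,3], [1,3,4], [1,4,5], [2,3,5], [2,4,5]

so the chain groups are C_0 ≅ Z^6, C_1 ≅ Z^15, C_2 ≅ Z^10.

∂_1: C_1 → C_0 maps an edge to its endpoints' difference, ∂[p,q] = q − p. For instance
  ∂[3,4] = [4] − [3].
The resulting 6×15 matrix has rank 5, and its Smith normal form has invariant factors (1,1,1,1,1).

Boundary ∂_2: C_2 → C_1 acts by ∂[p,q,r] = [q,r] − [p,r] + [p,q]. For instance
  ∂[0,3,5] = [3,5] − [0,5] + [0,3],
  ∂[1,3,4] = [3,4] − [1,4] + [1,3].
This gives a 15×10 integer matrix of rank 10; reducing to Smith normal form yields diagonal entries (1,1,1,1,1,1,1,1,1,2).

Now H_k = ker ∂_k / im ∂_{k+1}, so:

  H_0: rank C_0 − rank ∂_1 = 6 − 5 = 1, and the invariant factors of ∂_1 are all 1, so H_0 ≅ Z.
  H_1: rank ker ∂_1 − rank ∂_2 = (15 − 5) − 10 = 0, and ∂_2 has invariant factor 2 > 1, so H_1 ≅ Z/2.
  H_2: rank ker ∂_2 − rank ∂_3 = (10 − 10) − 0 = 0, and there is no ∂_3, so H_2 ≅ 0.

As a check, the Euler characteristic is 6 − 15 + 10 = 1, which agrees with 1 − 0 + 0 = 1.
(K is a triangulation of the real projective plane RP^2.)

H_0 ≅ Z,  H_1 ≅ Z/2,  H_2 = 0.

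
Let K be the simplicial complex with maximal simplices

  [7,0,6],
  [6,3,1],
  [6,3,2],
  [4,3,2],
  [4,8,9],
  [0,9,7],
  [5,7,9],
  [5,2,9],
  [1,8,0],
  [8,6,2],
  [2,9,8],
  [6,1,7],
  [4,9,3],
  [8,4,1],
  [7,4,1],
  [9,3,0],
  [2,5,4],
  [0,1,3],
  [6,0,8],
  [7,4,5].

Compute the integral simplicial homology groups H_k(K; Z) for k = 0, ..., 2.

H_0 ≅ Z,  H_1 ≅ Z ⊕ Z/2,  H_2 = 0.

Order the vertices as 0 < 1 < 2 < 3 < 4 < 5 < 6 < 7 < 8 < 9. Listing each simplex with vertices in this order, K has dimension 2 with simplices:

  0-simplices (10): [0], [1], [2], [3], [4], [5], [6], [7], [8], [9]
  1-simplices (30): (30 of them)
  2-simplices (20): (20 of them)

so the chain groups are C_0 ≅ Z^10, C_1 ≅ Z^30, C_2 ≅ Z^20.

Boundary ∂_1: C_1 → C_0 is given by ∂[p,q] = [q] − [p]. For instance
  ∂[6,8] = [8] − [6].
This gives a 10×30 integer matrix of rank 9; reducing to Smith normal form yields diagonal entries (1,1,1,1,1,1,1,1,1).

Boundary ∂_2: C_2 → C_1 sends each 2-simplex [p,q,r] to [q,r] − [p,r] + [p,q]. For instance
  ∂[3,4,9] = [4,9] − [3,9] + [3,4],
  ∂[0,6,7] = [6,7] − [0,7] + [0,6].
The 30×20 boundary matrix has rank 20 and Smith normal form diag(1,1,1,1,1,1,1,1,1,1,1,1,1,1,1,1,1,1,1,2).

Now H_k = ker ∂_k / im ∂_{k+1}, so:

  H_0: rank C_0 − rank ∂_1 = 10 − 9 = 1, and the invariant factors of ∂_1 are all 1, so H_0 ≅ Z.
  H_1: rank ker ∂_1 − rank ∂_2 = (30 − 9) − 20 = 1, and ∂_2 has invariant factor 2 > 1, so H_1 ≅ Z ⊕ Z/2.
  H_2: rank ker ∂_2 − rank ∂_3 = (20 − 20) − 0 = 0, and there is no ∂_3, so H_2 ≅ 0.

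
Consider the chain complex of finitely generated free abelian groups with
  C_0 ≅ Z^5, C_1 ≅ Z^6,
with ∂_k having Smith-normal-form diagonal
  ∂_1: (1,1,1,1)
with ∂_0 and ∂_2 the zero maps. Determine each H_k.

H_0 = Z,  H_1 = Z^2.

H_0: b_0 = 5 − 0 − 4 = 1; torsion from ∂_1 factors > 1: none. So H_0 = Z.
H_1: b_1 = 6 − 4 − 0 = 2; torsion from ∂_2 factors > 1: none. So H_1 = Z^2.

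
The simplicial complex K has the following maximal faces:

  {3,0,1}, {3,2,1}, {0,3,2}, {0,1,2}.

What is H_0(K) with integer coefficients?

Order the vertices as 0 < 1 < 2 < 3. Listing each simplex with vertices in this order, K has dimension 2 with simplices:

  0-simplices (4): [0], [1], [2], [3]
  1-simplices (6): [0,1], [0,2], [0,3], [1,2], [1,3], [2,3]
  2-simplices (4): [0,1,2], [0,1,3], [0,2,3], [1,2,3]

Hence C_0 ≅ Z^4, C_1 ≅ Z^6, C_2 ≅ Z^4.

Boundary ∂_1: C_1 → C_0 sends each edge [p,q] (with p < q) to q − p.
The resulting 4×6 matrix has rank 3, and its Smith normal form has invariant factors (1,1,1).

Boundary ∂_2: C_2 → C_1 maps a triangle to the signed sum of its edges. For instance
  ∂[0,2,3] = [2,3] − [0,3] + [0,2],
  ∂[1,2,3] = [2,3] − [1,3] + [1,2].
The 6×4 boundary matrix has rank 3 and Smith normal form diag(1,1,1).

Now H_k = ker ∂_k / im ∂_{k+1}, so:

  H_0: rank C_0 − rank ∂_1 = 4 − 3 = 1, and the invariant factors of ∂_1 are all 1, so H_0 ≅ Z.

(K is a triangulation of the 2-sphere S^2.)

H_0 = Z.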